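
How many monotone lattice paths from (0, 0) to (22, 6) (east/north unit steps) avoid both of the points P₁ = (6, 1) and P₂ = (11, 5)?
Number of paths = 192465

Inclusion–exclusion. Total paths: C(28, 22) = 376740. Through P₁: C(7, 6)·C(21, 16) = 142443. Through P₂: C(16, 11)·C(12, 11) = 52416. Since P₁ is strictly southwest of P₂, a monotone path through both must visit P₁ then P₂; paths through both = C(7, 6)·C(9, 5)·C(12, 11) = 10584. Avoid both = 376740 − 142443 − 52416 + 10584 = 192465.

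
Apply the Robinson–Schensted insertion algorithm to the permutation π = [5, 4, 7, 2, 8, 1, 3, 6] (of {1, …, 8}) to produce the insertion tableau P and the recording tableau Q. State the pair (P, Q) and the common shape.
P = [1, 3, 6] / [2, 7, 8] / [4] / [5];  Q = [1, 3, 5] / [2, 7, 8] / [4] / [6];  common shape = (3, 3, 1, 1)

Row-insert the values π_1, π_2, … into P one at a time, bumping the leftmost entry strictly greater than the inserted value down to the next row. The recording tableau Q records, in position (i, j), the step at which that cell was added to P.
  Insert 5 (step 1): P = [5];  Q = [1]
  Insert 4 (step 2): P = [4] / [5];  Q = [1] / [2]
  Insert 7 (step 3): P = [4, 7] / [5];  Q = [1, 3] / [2]
  Insert 2 (step 4): P = [2, 7] / [4] / [5];  Q = [1, 3] / [2] / [4]
  Insert 8 (step 5): P = [2, 7, 8] / [4] / [5];  Q = [1, 3, 5] / [2] / [4]
  Insert 1 (step 6): P = [1, 7, 8] / [2] / [4] / [5];  Q = [1, 3, 5] / [2] / [4] / [6]
  Insert 3 (step 7): P = [1, 3, 8] / [2, 7] / [4] / [5];  Q = [1, 3, 5] / [2, 7] / [4] / [6]
  Insert 6 (step 8): P = [1, 3, 6] / [2, 7, 8] / [4] / [5];  Q = [1, 3, 5] / [2, 7, 8] / [4] / [6]
Final shape: (3, 3, 1, 1).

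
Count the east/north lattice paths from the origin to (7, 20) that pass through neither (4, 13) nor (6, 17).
Number of paths = 341442

Inclusion–exclusion. Total paths: C(27, 7) = 888030. Through P₁: C(17, 4)·C(10, 3) = 285600. Through P₂: C(23, 6)·C(4, 1) = 403788. Since P₁ is strictly southwest of P₂, a monotone path through both must visit P₁ then P₂; paths through both = C(17, 4)·C(6, 2)·C(4, 1) = 142800. Avoid both = 888030 − 285600 − 403788 + 142800 = 341442.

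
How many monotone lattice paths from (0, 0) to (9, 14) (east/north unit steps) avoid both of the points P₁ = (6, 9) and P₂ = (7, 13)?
Number of paths = 379425

Inclusion–exclusion. Total paths: C(23, 9) = 817190. Through P₁: C(15, 6)·C(8, 3) = 280280. Through P₂: C(20, 7)·C(3, 2) = 232560. Since P₁ is strictly southwest of P₂, a monotone path through both must visit P₁ then P₂; paths through both = C(15, 6)·C(5, 1)·C(3, 2) = 75075. Avoid both = 817190 − 280280 − 232560 + 75075 = 379425.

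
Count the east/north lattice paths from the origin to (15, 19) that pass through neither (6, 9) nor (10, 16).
Number of paths = 1188650870

Inclusion–exclusion. Total paths: C(34, 15) = 1855967520. Through P₁: C(15, 6)·C(19, 9) = 462351890. Through P₂: C(26, 10)·C(8, 5) = 297457160. Since P₁ is strictly southwest of P₂, a monotone path through both must visit P₁ then P₂; paths through both = C(15, 6)·C(11, 4)·C(8, 5) = 92492400. Avoid both = 1855967520 − 462351890 − 297457160 + 92492400 = 1188650870.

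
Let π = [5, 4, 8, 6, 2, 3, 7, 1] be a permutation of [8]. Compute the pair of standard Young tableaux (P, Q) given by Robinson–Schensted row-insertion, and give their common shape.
P = [1, 3, 7] / [2, 6] / [4, 8] / [5];  Q = [1, 3, 7] / [2, 4] / [5, 6] / [8];  common shape = (3, 2, 2, 1)

Row-insert the values π_1, π_2, … into P one at a time, bumping the leftmost entry strictly greater than the inserted value down to the next row. The recording tableau Q records, in position (i, j), the step at which that cell was added to P.
  Insert 5 (step 1): P = [5];  Q = [1]
  Insert 4 (step 2): P = [4] / [5];  Q = [1] / [2]
  Insert 8 (step 3): P = [4, 8] / [5];  Q = [1, 3] / [2]
  Insert 6 (step 4): P = [4, 6] / [5, 8];  Q = [1, 3] / [2, 4]
  Insert 2 (step 5): P = [2, 6] / [4, 8] / [5];  Q = [1, 3] / [2, 4] / [5]
  Insert 3 (step 6): P = [2, 3] / [4, 6] / [5, 8];  Q = [1, 3] / [2, 4] / [5, 6]
  Insert 7 (step 7): P = [2, 3, 7] / [4, 6] / [5, 8];  Q = [1, 3, 7] / [2, 4] / [5, 6]
  Insert 1 (step 8): P = [1, 3, 7] / [2, 6] / [4, 8] / [5];  Q = [1, 3, 7] / [2, 4] / [5, 6] / [8]
Final shape: (3, 2, 2, 1).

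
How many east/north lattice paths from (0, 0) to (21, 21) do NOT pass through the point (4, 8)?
Number of paths = 478976748690

Total paths from (0, 0) to (21, 21): C(42, 21) = 538257874440. Paths through (4, 8): (paths (0, 0) → (4, 8)) × (paths (4, 8) → (21, 21)) = C(12, 4) · C(30, 17) = 495 · 119759850 = 59281125750. Avoidance count = 538257874440 − 59281125750 = 478976748690.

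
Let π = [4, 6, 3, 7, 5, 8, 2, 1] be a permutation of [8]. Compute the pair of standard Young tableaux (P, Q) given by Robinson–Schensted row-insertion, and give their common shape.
P = [1, 5, 7, 8] / [2, 6] / [3] / [4];  Q = [1, 2, 4, 6] / [3, 5] / [7] / [8];  common shape = (4, 2, 1, 1)

Row-insert the values π_1, π_2, … into P one at a time, bumping the leftmost entry strictly greater than the inserted value down to the next row. The recording tableau Q records, in position (i, j), the step at which that cell was added to P.
  Insert 4 (step 1): P = [4];  Q = [1]
  Insert 6 (step 2): P = [4, 6];  Q = [1, 2]
  Insert 3 (step 3): P = [3, 6] / [4];  Q = [1, 2] / [3]
  Insert 7 (step 4): P = [3, 6, 7] / [4];  Q = [1, 2, 4] / [3]
  Insert 5 (step 5): P = [3, 5, 7] / [4, 6];  Q = [1, 2, 4] / [3, 5]
  Insert 8 (step 6): P = [3, 5, 7, 8] / [4, 6];  Q = [1, 2, 4, 6] / [3, 5]
  Insert 2 (step 7): P = [2, 5, 7, 8] / [3, 6] / [4];  Q = [1, 2, 4, 6] / [3, 5] / [7]
  Insert 1 (step 8): P = [1, 5, 7, 8] / [2, 6] / [3] / [4];  Q = [1, 2, 4, 6] / [3, 5] / [7] / [8]
Final shape: (4, 2, 1, 1).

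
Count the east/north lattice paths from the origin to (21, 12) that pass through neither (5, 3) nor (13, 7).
Number of paths = 176318120

Inclusion–exclusion. Total paths: C(33, 21) = 354817320. Through P₁: C(8, 5)·C(25, 16) = 114406600. Through P₂: C(20, 13)·C(13, 8) = 99768240. Since P₁ is strictly southwest of P₂, a monotone path through both must visit P₁ then P₂; paths through both = C(8, 5)·C(12, 8)·C(13, 8) = 35675640. Avoid both = 354817320 − 114406600 − 99768240 + 35675640 = 176318120.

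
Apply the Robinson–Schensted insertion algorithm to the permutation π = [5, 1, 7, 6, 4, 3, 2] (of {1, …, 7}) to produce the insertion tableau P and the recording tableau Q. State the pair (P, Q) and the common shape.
P = [1, 2] / [3, 6] / [4] / [5] / [7];  Q = [1, 3] / [2, 4] / [5] / [6] / [7];  common shape = (2, 2, 1, 1, 1)

Row-insert the values π_1, π_2, … into P one at a time, bumping the leftmost entry strictly greater than the inserted value down to the next row. The recording tableau Q records, in position (i, j), the step at which that cell was added to P.
  Insert 5 (step 1): P = [5];  Q = [1]
  Insert 1 (step 2): P = [1] / [5];  Q = [1] / [2]
  Insert 7 (step 3): P = [1, 7] / [5];  Q = [1, 3] / [2]
  Insert 6 (step 4): P = [1, 6] / [5, 7];  Q = [1, 3] / [2, 4]
  Insert 4 (step 5): P = [1, 4] / [5, 6] / [7];  Q = [1, 3] / [2, 4] / [5]
  Insert 3 (step 6): P = [1, 3] / [4, 6] / [5] / [7];  Q = [1, 3] / [2, 4] / [5] / [6]
  Insert 2 (step 7): P = [1, 2] / [3, 6] / [4] / [5] / [7];  Q = [1, 3] / [2, 4] / [5] / [6] / [7]
Final shape: (2, 2, 1, 1, 1).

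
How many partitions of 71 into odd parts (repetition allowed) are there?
p_odd(71) = 32992

Enumerate partitions using only odd parts via the recurrence o(n, m) = o(n, m−2) + o(n−m, m) over odd m, starting from the largest odd part ≤ n. This gives p_odd(71) = 32992. (Euler's theorem: equals the count of distinct-part partitions.)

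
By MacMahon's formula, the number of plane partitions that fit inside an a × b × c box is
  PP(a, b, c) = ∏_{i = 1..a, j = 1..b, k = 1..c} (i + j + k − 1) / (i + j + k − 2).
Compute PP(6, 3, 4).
PP(6, 3, 4) = 457380

Evaluate the triple product over i = 1..6, j = 1..3, k = 1..4. The factors are (2/1) · (3/2) · (4/3) · (5/4) · (3/2) · (4/3) · (5/4) · (6/5) · … (72 factors total). The numerators and denominators telescope so the product is an integer; carrying out the multiplication exactly gives PP(6, 3, 4) = 457380.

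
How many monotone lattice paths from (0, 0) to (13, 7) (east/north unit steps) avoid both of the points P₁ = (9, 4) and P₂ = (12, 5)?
Number of paths = 42511

Inclusion–exclusion. Total paths: C(20, 13) = 77520. Through P₁: C(13, 9)·C(7, 4) = 25025. Through P₂: C(17, 12)·C(3, 1) = 18564. Since P₁ is strictly southwest of P₂, a monotone path through both must visit P₁ then P₂; paths through both = C(13, 9)·C(4, 3)·C(3, 1) = 8580. Avoid both = 77520 − 25025 − 18564 + 8580 = 42511.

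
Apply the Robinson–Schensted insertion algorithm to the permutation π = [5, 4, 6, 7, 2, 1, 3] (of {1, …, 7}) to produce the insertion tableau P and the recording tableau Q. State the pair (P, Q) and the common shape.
P = [1, 3, 7] / [2, 6] / [4] / [5];  Q = [1, 3, 4] / [2, 7] / [5] / [6];  common shape = (3, 2, 1, 1)

Row-insert the values π_1, π_2, … into P one at a time, bumping the leftmost entry strictly greater than the inserted value down to the next row. The recording tableau Q records, in position (i, j), the step at which that cell was added to P.
  Insert 5 (step 1): P = [5];  Q = [1]
  Insert 4 (step 2): P = [4] / [5];  Q = [1] / [2]
  Insert 6 (step 3): P = [4, 6] / [5];  Q = [1, 3] / [2]
  Insert 7 (step 4): P = [4, 6, 7] / [5];  Q = [1, 3, 4] / [2]
  Insert 2 (step 5): P = [2, 6, 7] / [4] / [5];  Q = [1, 3, 4] / [2] / [5]
  Insert 1 (step 6): P = [1, 6, 7] / [2] / [4] / [5];  Q = [1, 3, 4] / [2] / [5] / [6]
  Insert 3 (step 7): P = [1, 3, 7] / [2, 6] / [4] / [5];  Q = [1, 3, 4] / [2, 7] / [5] / [6]
Final shape: (3, 2, 1, 1).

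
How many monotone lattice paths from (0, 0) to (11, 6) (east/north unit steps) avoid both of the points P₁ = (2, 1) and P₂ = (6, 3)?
Number of paths = 4186

Inclusion–exclusion. Total paths: C(17, 11) = 12376. Through P₁: C(3, 2)·C(14, 9) = 6006. Through P₂: C(9, 6)·C(8, 5) = 4704. Since P₁ is strictly southwest of P₂, a monotone path through both must visit P₁ then P₂; paths through both = C(3, 2)·C(6, 4)·C(8, 5) = 2520. Avoid both = 12376 − 6006 − 4704 + 2520 = 4186.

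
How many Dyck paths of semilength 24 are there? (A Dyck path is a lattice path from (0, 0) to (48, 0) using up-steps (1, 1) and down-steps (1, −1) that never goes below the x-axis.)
C_24 = 1289904147324

These Dyck paths are counted by the Catalan number C_n = (1/(n + 1)) · C(2n, n). For n = 24: C_24 = (1/25) · C(48, 24) = 32247603683100/25 = 1289904147324.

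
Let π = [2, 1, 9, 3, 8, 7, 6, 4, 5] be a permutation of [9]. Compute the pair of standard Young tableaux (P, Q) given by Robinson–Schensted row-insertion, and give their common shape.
P = [1, 3, 4, 5] / [2, 6] / [7] / [8] / [9];  Q = [1, 3, 5, 9] / [2, 4] / [6] / [7] / [8];  common shape = (4, 2, 1, 1, 1)

Row-insert the values π_1, π_2, … into P one at a time, bumping the leftmost entry strictly greater than the inserted value down to the next row. The recording tableau Q records, in position (i, j), the step at which that cell was added to P.
  Insert 2 (step 1): P = [2];  Q = [1]
  Insert 1 (step 2): P = [1] / [2];  Q = [1] / [2]
  Insert 9 (step 3): P = [1, 9] / [2];  Q = [1, 3] / [2]
  Insert 3 (step 4): P = [1, 3] / [2, 9];  Q = [1, 3] / [2, 4]
  Insert 8 (step 5): P = [1, 3, 8] / [2, 9];  Q = [1, 3, 5] / [2, 4]
  Insert 7 (step 6): P = [1, 3, 7] / [2, 8] / [9];  Q = [1, 3, 5] / [2, 4] / [6]
  Insert 6 (step 7): P = [1, 3, 6] / [2, 7] / [8] / [9];  Q = [1, 3, 5] / [2, 4] / [6] / [7]
  Insert 4 (step 8): P = [1, 3, 4] / [2, 6] / [7] / [8] / [9];  Q = [1, 3, 5] / [2, 4] / [6] / [7] / [8]
  Insert 5 (step 9): P = [1, 3, 4, 5] / [2, 6] / [7] / [8] / [9];  Q = [1, 3, 5, 9] / [2, 4] / [6] / [7] / [8]
Final shape: (4, 2, 1, 1, 1).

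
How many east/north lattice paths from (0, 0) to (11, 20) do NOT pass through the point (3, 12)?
Number of paths = 78816465

Total paths from (0, 0) to (11, 20): C(31, 11) = 84672315. Paths through (3, 12): (paths (0, 0) → (3, 12)) × (paths (3, 12) → (11, 20)) = C(15, 3) · C(16, 8) = 455 · 12870 = 5855850. Avoidance count = 84672315 − 5855850 = 78816465.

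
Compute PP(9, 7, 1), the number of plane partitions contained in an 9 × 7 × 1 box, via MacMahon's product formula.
PP(9, 7, 1) = 11440

Evaluate the triple product over i = 1..9, j = 1..7, k = 1..1. The factors are (2/1) · (3/2) · (4/3) · (5/4) · (6/5) · (7/6) · (8/7) · (3/2) · … (63 factors total). The numerators and denominators telescope so the product is an integer; carrying out the multiplication exactly gives PP(9, 7, 1) = 11440.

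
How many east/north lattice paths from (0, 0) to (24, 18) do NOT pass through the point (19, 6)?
Number of paths = 352601226250

Total paths from (0, 0) to (24, 18): C(42, 24) = 353697121050. Paths through (19, 6): (paths (0, 0) → (19, 6)) × (paths (19, 6) → (24, 18)) = C(25, 19) · C(17, 5) = 177100 · 6188 = 1095894800. Avoidance count = 353697121050 − 1095894800 = 352601226250.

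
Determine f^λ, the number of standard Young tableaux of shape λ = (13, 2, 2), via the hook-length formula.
# SYT of shape (13, 2, 2) = 3536

Hook-length formula: f^λ = n! / Π hook(c), product over all cells c of the Young diagram. For λ = (13, 2, 2), n = 17 boxes. Hook lengths by row (left-to-right, top-to-bottom): [15, 14, 11, 10, 9, 8, 7, 6, 5, 4, 3, 2, 1]; [3, 2]; [2, 1]. Product of hooks = 100590336000. So f^λ = 17! / 100590336000 = 355687428096000 / 100590336000 = 3536.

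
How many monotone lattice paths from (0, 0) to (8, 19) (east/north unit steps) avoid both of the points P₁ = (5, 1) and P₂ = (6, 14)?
Number of paths = 1399899

Inclusion–exclusion. Total paths: C(27, 8) = 2220075. Through P₁: C(6, 5)·C(21, 3) = 7980. Through P₂: C(20, 6)·C(7, 2) = 813960. Since P₁ is strictly southwest of P₂, a monotone path through both must visit P₁ then P₂; paths through both = C(6, 5)·C(14, 1)·C(7, 2) = 1764. Avoid both = 2220075 − 7980 − 813960 + 1764 = 1399899.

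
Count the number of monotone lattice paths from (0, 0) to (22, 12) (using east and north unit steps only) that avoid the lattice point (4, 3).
Number of paths = 384315165

Total paths from (0, 0) to (22, 12): C(34, 22) = 548354040. Paths through (4, 3): (paths (0, 0) → (4, 3)) × (paths (4, 3) → (22, 12)) = C(7, 4) · C(27, 18) = 35 · 4686825 = 164038875. Avoidance count = 548354040 − 164038875 = 384315165.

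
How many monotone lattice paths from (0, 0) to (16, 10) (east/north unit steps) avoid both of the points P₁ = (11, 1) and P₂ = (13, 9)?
Number of paths = 3300191

Inclusion–exclusion. Total paths: C(26, 16) = 5311735. Through P₁: C(12, 11)·C(14, 5) = 24024. Through P₂: C(22, 13)·C(4, 3) = 1989680. Since P₁ is strictly southwest of P₂, a monotone path through both must visit P₁ then P₂; paths through both = C(12, 11)·C(10, 2)·C(4, 3) = 2160. Avoid both = 5311735 − 24024 − 1989680 + 2160 = 3300191.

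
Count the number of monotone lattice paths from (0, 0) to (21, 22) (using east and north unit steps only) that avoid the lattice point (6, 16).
Number of paths = 1048000682028

Total paths from (0, 0) to (21, 22): C(43, 21) = 1052049481860. Paths through (6, 16): (paths (0, 0) → (6, 16)) × (paths (6, 16) → (21, 22)) = C(22, 6) · C(21, 15) = 74613 · 54264 = 4048799832. Avoidance count = 1052049481860 − 4048799832 = 1048000682028.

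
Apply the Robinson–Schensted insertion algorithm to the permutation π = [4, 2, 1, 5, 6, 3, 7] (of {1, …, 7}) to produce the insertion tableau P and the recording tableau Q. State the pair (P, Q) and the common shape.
P = [1, 3, 6, 7] / [2, 5] / [4];  Q = [1, 4, 5, 7] / [2, 6] / [3];  common shape = (4, 2, 1)

Row-insert the values π_1, π_2, … into P one at a time, bumping the leftmost entry strictly greater than the inserted value down to the next row. The recording tableau Q records, in position (i, j), the step at which that cell was added to P.
  Insert 4 (step 1): P = [4];  Q = [1]
  Insert 2 (step 2): P = [2] / [4];  Q = [1] / [2]
  Insert 1 (step 3): P = [1] / [2] / [4];  Q = [1] / [2] / [3]
  Insert 5 (step 4): P = [1, 5] / [2] / [4];  Q = [1, 4] / [2] / [3]
  Insert 6 (step 5): P = [1, 5, 6] / [2] / [4];  Q = [1, 4, 5] / [2] / [3]
  Insert 3 (step 6): P = [1, 3, 6] / [2, 5] / [4];  Q = [1, 4, 5] / [2, 6] / [3]
  Insert 7 (step 7): P = [1, 3, 6, 7] / [2, 5] / [4];  Q = [1, 4, 5, 7] / [2, 6] / [3]
Final shape: (4, 2, 1).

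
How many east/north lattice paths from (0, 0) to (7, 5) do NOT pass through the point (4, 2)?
Number of paths = 492

Total paths from (0, 0) to (7, 5): C(12, 7) = 792. Paths through (4, 2): (paths (0, 0) → (4, 2)) × (paths (4, 2) → (7, 5)) = C(6, 4) · C(6, 3) = 15 · 20 = 300. Avoidance count = 792 − 300 = 492.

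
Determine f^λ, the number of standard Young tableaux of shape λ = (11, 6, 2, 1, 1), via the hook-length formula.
# SYT of shape (11, 6, 2, 1, 1) = 45265220

Hook-length formula: f^λ = n! / Π hook(c), product over all cells c of the Young diagram. For λ = (11, 6, 2, 1, 1), n = 21 boxes. Hook lengths by row (left-to-right, top-to-bottom): [15, 12, 10, 9, 8, 7, 5, 4, 3, 2, 1]; [9, 6, 4, 3, 2, 1]; [4, 1]; [2]; [1]. Product of hooks = 1128701952000. So f^λ = 21! / 1128701952000 = 51090942171709440000 / 1128701952000 = 45265220.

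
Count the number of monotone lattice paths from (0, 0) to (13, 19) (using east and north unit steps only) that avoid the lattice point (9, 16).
Number of paths = 275869475

Total paths from (0, 0) to (13, 19): C(32, 13) = 347373600. Paths through (9, 16): (paths (0, 0) → (9, 16)) × (paths (9, 16) → (13, 19)) = C(25, 9) · C(7, 4) = 2042975 · 35 = 71504125. Avoidance count = 347373600 − 71504125 = 275869475.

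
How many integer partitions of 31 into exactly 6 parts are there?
p(31, 6 parts) = 612

Partitions of n into exactly k parts are in bijection with partitions of n − k into at most k parts (subtract 1 from each part). So p(31, exactly 6) = p(25, parts ≤ 6). Computing via the recurrence p(m, j) = p(m, j−1) + p(m−j, j) gives 612.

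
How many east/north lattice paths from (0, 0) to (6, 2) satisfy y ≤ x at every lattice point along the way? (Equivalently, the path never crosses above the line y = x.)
Number of paths = 20

By the reflection principle (André's argument), the number of monotone paths to (6, 2) with n ≤ m that never go above y = x is C(8, 6) − C(8, 7) = 28 − 8 = 20.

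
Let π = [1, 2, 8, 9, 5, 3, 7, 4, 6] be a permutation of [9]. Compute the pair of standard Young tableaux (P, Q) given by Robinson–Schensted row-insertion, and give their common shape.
P = [1, 2, 3, 4, 6] / [5, 7] / [8, 9];  Q = [1, 2, 3, 4, 9] / [5, 7] / [6, 8];  common shape = (5, 2, 2)

Row-insert the values π_1, π_2, … into P one at a time, bumping the leftmost entry strictly greater than the inserted value down to the next row. The recording tableau Q records, in position (i, j), the step at which that cell was added to P.
  Insert 1 (step 1): P = [1];  Q = [1]
  Insert 2 (step 2): P = [1, 2];  Q = [1, 2]
  Insert 8 (step 3): P = [1, 2, 8];  Q = [1, 2, 3]
  Insert 9 (step 4): P = [1, 2, 8, 9];  Q = [1, 2, 3, 4]
  Insert 5 (step 5): P = [1, 2, 5, 9] / [8];  Q = [1, 2, 3, 4] / [5]
  Insert 3 (step 6): P = [1, 2, 3, 9] / [5] / [8];  Q = [1, 2, 3, 4] / [5] / [6]
  Insert 7 (step 7): P = [1, 2, 3, 7] / [5, 9] / [8];  Q = [1, 2, 3, 4] / [5, 7] / [6]
  Insert 4 (step 8): P = [1, 2, 3, 4] / [5, 7] / [8, 9];  Q = [1, 2, 3, 4] / [5, 7] / [6, 8]
  Insert 6 (step 9): P = [1, 2, 3, 4, 6] / [5, 7] / [8, 9];  Q = [1, 2, 3, 4, 9] / [5, 7] / [6, 8]
Final shape: (5, 2, 2).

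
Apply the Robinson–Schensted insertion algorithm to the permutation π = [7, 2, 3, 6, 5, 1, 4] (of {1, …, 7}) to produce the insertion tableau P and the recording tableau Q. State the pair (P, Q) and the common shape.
P = [1, 3, 4] / [2, 5] / [6] / [7];  Q = [1, 3, 4] / [2, 7] / [5] / [6];  common shape = (3, 2, 1, 1)

Row-insert the values π_1, π_2, … into P one at a time, bumping the leftmost entry strictly greater than the inserted value down to the next row. The recording tableau Q records, in position (i, j), the step at which that cell was added to P.
  Insert 7 (step 1): P = [7];  Q = [1]
  Insert 2 (step 2): P = [2] / [7];  Q = [1] / [2]
  Insert 3 (step 3): P = [2, 3] / [7];  Q = [1, 3] / [2]
  Insert 6 (step 4): P = [2, 3, 6] / [7];  Q = [1, 3, 4] / [2]
  Insert 5 (step 5): P = [2, 3, 5] / [6] / [7];  Q = [1, 3, 4] / [2] / [5]
  Insert 1 (step 6): P = [1, 3, 5] / [2] / [6] / [7];  Q = [1, 3, 4] / [2] / [5] / [6]
  Insert 4 (step 7): P = [1, 3, 4] / [2, 5] / [6] / [7];  Q = [1, 3, 4] / [2, 7] / [5] / [6]
Final shape: (3, 2, 1, 1).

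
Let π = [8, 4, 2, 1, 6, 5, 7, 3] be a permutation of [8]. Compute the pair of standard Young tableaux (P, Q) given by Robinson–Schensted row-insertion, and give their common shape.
P = [1, 3, 7] / [2, 5] / [4, 6] / [8];  Q = [1, 5, 7] / [2, 6] / [3, 8] / [4];  common shape = (3, 2, 2, 1)

Row-insert the values π_1, π_2, … into P one at a time, bumping the leftmost entry strictly greater than the inserted value down to the next row. The recording tableau Q records, in position (i, j), the step at which that cell was added to P.
  Insert 8 (step 1): P = [8];  Q = [1]
  Insert 4 (step 2): P = [4] / [8];  Q = [1] / [2]
  Insert 2 (step 3): P = [2] / [4] / [8];  Q = [1] / [2] / [3]
  Insert 1 (step 4): P = [1] / [2] / [4] / [8];  Q = [1] / [2] / [3] / [4]
  Insert 6 (step 5): P = [1, 6] / [2] / [4] / [8];  Q = [1, 5] / [2] / [3] / [4]
  Insert 5 (step 6): P = [1, 5] / [2, 6] / [4] / [8];  Q = [1, 5] / [2, 6] / [3] / [4]
  Insert 7 (step 7): P = [1, 5, 7] / [2, 6] / [4] / [8];  Q = [1, 5, 7] / [2, 6] / [3] / [4]
  Insert 3 (step 8): P = [1, 3, 7] / [2, 5] / [4, 6] / [8];  Q = [1, 5, 7] / [2, 6] / [3, 8] / [4]
Final shape: (3, 2, 2, 1).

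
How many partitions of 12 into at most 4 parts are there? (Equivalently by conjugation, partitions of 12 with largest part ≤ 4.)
p(12, parts ≤ 4) = 34

Partitions of 12 with all parts ≤ 4: 4+4+4, 4+4+3+1, 4+4+2+2, 4+4+2+1+1, 4+4+1+1+1+1, 4+3+3+2, 4+3+3+1+1, 4+3+2+2+1, 4+3+2+1+1+1, 4+3+1+1+1+1+1, 4+2+2+2+2, 4+2+2+2+1+1, 4+2+2+1+1+1+1, 4+2+1+1+1+1+1+1, 4+1+1+1+1+1+1+1+1, 3+3+3+3, 3+3+3+2+1, 3+3+3+1+1+1, 3+3+2+2+2, 3+3+2+2+1+1, 3+3+2+1+1+1+1, 3+3+1+1+1+1+1+1, 3+2+2+2+2+1, 3+2+2+2+1+1+1, 3+2+2+1+1+1+1+1, 3+2+1+1+1+1+1+1+1, 3+1+1+1+1+1+1+1+1+1, 2+2+2+2+2+2, 2+2+2+2+2+1+1, 2+2+2+2+1+1+1+1, … (34 total). Count = 34.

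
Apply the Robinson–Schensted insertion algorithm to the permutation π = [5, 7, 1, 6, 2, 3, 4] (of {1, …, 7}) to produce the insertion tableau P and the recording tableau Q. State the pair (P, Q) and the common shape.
P = [1, 2, 3, 4] / [5, 6] / [7];  Q = [1, 2, 6, 7] / [3, 4] / [5];  common shape = (4, 2, 1)

Row-insert the values π_1, π_2, … into P one at a time, bumping the leftmost entry strictly greater than the inserted value down to the next row. The recording tableau Q records, in position (i, j), the step at which that cell was added to P.
  Insert 5 (step 1): P = [5];  Q = [1]
  Insert 7 (step 2): P = [5, 7];  Q = [1, 2]
  Insert 1 (step 3): P = [1, 7] / [5];  Q = [1, 2] / [3]
  Insert 6 (step 4): P = [1, 6] / [5, 7];  Q = [1, 2] / [3, 4]
  Insert 2 (step 5): P = [1, 2] / [5, 6] / [7];  Q = [1, 2] / [3, 4] / [5]
  Insert 3 (step 6): P = [1, 2, 3] / [5, 6] / [7];  Q = [1, 2, 6] / [3, 4] / [5]
  Insert 4 (step 7): P = [1, 2, 3, 4] / [5, 6] / [7];  Q = [1, 2, 6, 7] / [3, 4] / [5]
Final shape: (4, 2, 1).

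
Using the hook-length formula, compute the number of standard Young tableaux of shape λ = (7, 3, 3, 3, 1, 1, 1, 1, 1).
# SYT of shape (7, 3, 3, 3, 1, 1, 1, 1, 1) = 158428270

Hook-length formula: f^λ = n! / Π hook(c), product over all cells c of the Young diagram. For λ = (7, 3, 3, 3, 1, 1, 1, 1, 1), n = 21 boxes. Hook lengths by row (left-to-right, top-to-bottom): [15, 9, 8, 4, 3, 2, 1]; [10, 4, 3]; [9, 3, 2]; [8, 2, 1]; [5]; [4]; [3]; [2]; [1]. Product of hooks = 322486272000. So f^λ = 21! / 322486272000 = 51090942171709440000 / 322486272000 = 158428270.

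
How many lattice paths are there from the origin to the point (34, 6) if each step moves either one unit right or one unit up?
Number of paths = 3838380

A monotone lattice path from (0, 0) to (34, 6) consists of 34 east steps and 6 north steps in some order, so it is determined by which 34 of the 40 steps are east. The count is C(40, 34) = 3838380.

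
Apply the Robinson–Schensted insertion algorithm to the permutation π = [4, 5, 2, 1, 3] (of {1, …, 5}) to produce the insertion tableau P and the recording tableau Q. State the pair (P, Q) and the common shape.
P = [1, 3] / [2, 5] / [4];  Q = [1, 2] / [3, 5] / [4];  common shape = (2, 2, 1)

Row-insert the values π_1, π_2, … into P one at a time, bumping the leftmost entry strictly greater than the inserted value down to the next row. The recording tableau Q records, in position (i, j), the step at which that cell was added to P.
  Insert 4 (step 1): P = [4];  Q = [1]
  Insert 5 (step 2): P = [4, 5];  Q = [1, 2]
  Insert 2 (step 3): P = [2, 5] / [4];  Q = [1, 2] / [3]
  Insert 1 (step 4): P = [1, 5] / [2] / [4];  Q = [1, 2] / [3] / [4]
  Insert 3 (step 5): P = [1, 3] / [2, 5] / [4];  Q = [1, 2] / [3, 5] / [4]
Final shape: (2, 2, 1).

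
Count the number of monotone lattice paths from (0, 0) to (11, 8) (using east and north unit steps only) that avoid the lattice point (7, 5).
Number of paths = 47862

Total paths from (0, 0) to (11, 8): C(19, 11) = 75582. Paths through (7, 5): (paths (0, 0) → (7, 5)) × (paths (7, 5) → (11, 8)) = C(12, 7) · C(7, 4) = 792 · 35 = 27720. Avoidance count = 75582 − 27720 = 47862.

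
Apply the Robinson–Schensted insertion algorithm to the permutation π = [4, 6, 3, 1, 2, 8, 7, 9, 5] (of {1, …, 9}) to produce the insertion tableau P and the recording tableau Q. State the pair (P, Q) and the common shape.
P = [1, 2, 5, 9] / [3, 6, 7] / [4, 8];  Q = [1, 2, 6, 8] / [3, 5, 7] / [4, 9];  common shape = (4, 3, 2)

Row-insert the values π_1, π_2, … into P one at a time, bumping the leftmost entry strictly greater than the inserted value down to the next row. The recording tableau Q records, in position (i, j), the step at which that cell was added to P.
  Insert 4 (step 1): P = [4];  Q = [1]
  Insert 6 (step 2): P = [4, 6];  Q = [1, 2]
  Insert 3 (step 3): P = [3, 6] / [4];  Q = [1, 2] / [3]
  Insert 1 (step 4): P = [1, 6] / [3] / [4];  Q = [1, 2] / [3] / [4]
  Insert 2 (step 5): P = [1, 2] / [3, 6] / [4];  Q = [1, 2] / [3, 5] / [4]
  Insert 8 (step 6): P = [1, 2, 8] / [3, 6] / [4];  Q = [1, 2, 6] / [3, 5] / [4]
  Insert 7 (step 7): P = [1, 2, 7] / [3, 6, 8] / [4];  Q = [1, 2, 6] / [3, 5, 7] / [4]
  Insert 9 (step 8): P = [1, 2, 7, 9] / [3, 6, 8] / [4];  Q = [1, 2, 6, 8] / [3, 5, 7] / [4]
  Insert 5 (step 9): P = [1, 2, 5, 9] / [3, 6, 7] / [4, 8];  Q = [1, 2, 6, 8] / [3, 5, 7] / [4, 9]
Final shape: (4, 3, 2).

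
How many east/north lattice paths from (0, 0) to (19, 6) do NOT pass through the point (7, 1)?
Number of paths = 127596

Total paths from (0, 0) to (19, 6): C(25, 19) = 177100. Paths through (7, 1): (paths (0, 0) → (7, 1)) × (paths (7, 1) → (19, 6)) = C(8, 7) · C(17, 12) = 8 · 6188 = 49504. Avoidance count = 177100 − 49504 = 127596.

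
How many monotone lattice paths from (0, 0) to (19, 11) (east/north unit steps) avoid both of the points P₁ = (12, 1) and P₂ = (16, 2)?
Number of paths = 54355116

Inclusion–exclusion. Total paths: C(30, 19) = 54627300. Through P₁: C(13, 12)·C(17, 7) = 252824. Through P₂: C(18, 16)·C(12, 3) = 33660. Since P₁ is strictly southwest of P₂, a monotone path through both must visit P₁ then P₂; paths through both = C(13, 12)·C(5, 4)·C(12, 3) = 14300. Avoid both = 54627300 − 252824 − 33660 + 14300 = 54355116.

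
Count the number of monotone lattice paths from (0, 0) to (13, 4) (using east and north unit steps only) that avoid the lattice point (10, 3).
Number of paths = 1236

Total paths from (0, 0) to (13, 4): C(17, 13) = 2380. Paths through (10, 3): (paths (0, 0) → (10, 3)) × (paths (10, 3) → (13, 4)) = C(13, 10) · C(4, 3) = 286 · 4 = 1144. Avoidance count = 2380 − 1144 = 1236.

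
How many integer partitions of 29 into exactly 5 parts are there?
p(29, 5 parts) = 333

Partitions of n into exactly k parts are in bijection with partitions of n − k into at most k parts (subtract 1 from each part). So p(29, exactly 5) = p(24, parts ≤ 5). Computing via the recurrence p(m, j) = p(m, j−1) + p(m−j, j) gives 333.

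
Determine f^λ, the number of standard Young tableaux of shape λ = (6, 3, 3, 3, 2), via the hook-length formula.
# SYT of shape (6, 3, 3, 3, 2) = 1089088

Hook-length formula: f^λ = n! / Π hook(c), product over all cells c of the Young diagram. For λ = (6, 3, 3, 3, 2), n = 17 boxes. Hook lengths by row (left-to-right, top-to-bottom): [10, 9, 7, 3, 2, 1]; [6, 5, 3]; [5, 4, 2]; [4, 3, 1]; [2, 1]. Product of hooks = 326592000. So f^λ = 17! / 326592000 = 355687428096000 / 326592000 = 1089088.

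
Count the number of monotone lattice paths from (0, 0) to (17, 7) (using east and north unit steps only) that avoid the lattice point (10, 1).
Number of paths = 327228

Total paths from (0, 0) to (17, 7): C(24, 17) = 346104. Paths through (10, 1): (paths (0, 0) → (10, 1)) × (paths (10, 1) → (17, 7)) = C(11, 10) · C(13, 7) = 11 · 1716 = 18876. Avoidance count = 346104 − 18876 = 327228.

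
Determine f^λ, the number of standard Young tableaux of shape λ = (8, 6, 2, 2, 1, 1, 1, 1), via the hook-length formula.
# SYT of shape (8, 6, 2, 2, 1, 1, 1, 1) = 1097450640

Hook-length formula: f^λ = n! / Π hook(c), product over all cells c of the Young diagram. For λ = (8, 6, 2, 2, 1, 1, 1, 1), n = 22 boxes. Hook lengths by row (left-to-right, top-to-bottom): [15, 10, 7, 6, 5, 4, 2, 1]; [12, 7, 4, 3, 2, 1]; [7, 2]; [6, 1]; [4]; [3]; [2]; [1]. Product of hooks = 1024192512000. So f^λ = 22! / 1024192512000 = 1124000727777607680000 / 1024192512000 = 1097450640.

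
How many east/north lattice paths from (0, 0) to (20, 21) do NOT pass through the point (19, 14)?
Number of paths = 262578463620

Total paths from (0, 0) to (20, 21): C(41, 20) = 269128937220. Paths through (19, 14): (paths (0, 0) → (19, 14)) × (paths (19, 14) → (20, 21)) = C(33, 19) · C(8, 1) = 818809200 · 8 = 6550473600. Avoidance count = 269128937220 − 6550473600 = 262578463620.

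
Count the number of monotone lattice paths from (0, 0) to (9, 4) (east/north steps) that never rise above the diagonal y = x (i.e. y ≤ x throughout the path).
Number of paths = 429

By the reflection principle (André's argument), the number of monotone paths to (9, 4) with n ≤ m that never go above y = x is C(13, 9) − C(13, 10) = 715 − 286 = 429.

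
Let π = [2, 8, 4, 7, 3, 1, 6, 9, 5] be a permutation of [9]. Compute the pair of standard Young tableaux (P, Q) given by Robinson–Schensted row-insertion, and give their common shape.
P = [1, 3, 5, 9] / [2, 6] / [4, 7] / [8];  Q = [1, 2, 4, 8] / [3, 7] / [5, 9] / [6];  common shape = (4, 2, 2, 1)

Row-insert the values π_1, π_2, … into P one at a time, bumping the leftmost entry strictly greater than the inserted value down to the next row. The recording tableau Q records, in position (i, j), the step at which that cell was added to P.
  Insert 2 (step 1): P = [2];  Q = [1]
  Insert 8 (step 2): P = [2, 8];  Q = [1, 2]
  Insert 4 (step 3): P = [2, 4] / [8];  Q = [1, 2] / [3]
  Insert 7 (step 4): P = [2, 4, 7] / [8];  Q = [1, 2, 4] / [3]
  Insert 3 (step 5): P = [2, 3, 7] / [4] / [8];  Q = [1, 2, 4] / [3] / [5]
  Insert 1 (step 6): P = [1, 3, 7] / [2] / [4] / [8];  Q = [1, 2, 4] / [3] / [5] / [6]
  Insert 6 (step 7): P = [1, 3, 6] / [2, 7] / [4] / [8];  Q = [1, 2, 4] / [3, 7] / [5] / [6]
  Insert 9 (step 8): P = [1, 3, 6, 9] / [2, 7] / [4] / [8];  Q = [1, 2, 4, 8] / [3, 7] / [5] / [6]
  Insert 5 (step 9): P = [1, 3, 5, 9] / [2, 6] / [4, 7] / [8];  Q = [1, 2, 4, 8] / [3, 7] / [5, 9] / [6]
Final shape: (4, 2, 2, 1).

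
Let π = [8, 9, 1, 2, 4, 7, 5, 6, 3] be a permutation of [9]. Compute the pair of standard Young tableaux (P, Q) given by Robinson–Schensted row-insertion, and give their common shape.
P = [1, 2, 3, 5, 6] / [4, 9] / [7] / [8];  Q = [1, 2, 5, 6, 8] / [3, 4] / [7] / [9];  common shape = (5, 2, 1, 1)

Row-insert the values π_1, π_2, … into P one at a time, bumping the leftmost entry strictly greater than the inserted value down to the next row. The recording tableau Q records, in position (i, j), the step at which that cell was added to P.
  Insert 8 (step 1): P = [8];  Q = [1]
  Insert 9 (step 2): P = [8, 9];  Q = [1, 2]
  Insert 1 (step 3): P = [1, 9] / [8];  Q = [1, 2] / [3]
  Insert 2 (step 4): P = [1, 2] / [8, 9];  Q = [1, 2] / [3, 4]
  Insert 4 (step 5): P = [1, 2, 4] / [8, 9];  Q = [1, 2, 5] / [3, 4]
  Insert 7 (step 6): P = [1, 2, 4, 7] / [8, 9];  Q = [1, 2, 5, 6] / [3, 4]
  Insert 5 (step 7): P = [1, 2, 4, 5] / [7, 9] / [8];  Q = [1, 2, 5, 6] / [3, 4] / [7]
  Insert 6 (step 8): P = [1, 2, 4, 5, 6] / [7, 9] / [8];  Q = [1, 2, 5, 6, 8] / [3, 4] / [7]
  Insert 3 (step 9): P = [1, 2, 3, 5, 6] / [4, 9] / [7] / [8];  Q = [1, 2, 5, 6, 8] / [3, 4] / [7] / [9]
Final shape: (5, 2, 1, 1).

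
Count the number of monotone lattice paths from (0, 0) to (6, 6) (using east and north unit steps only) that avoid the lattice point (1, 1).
Number of paths = 420

Total paths from (0, 0) to (6, 6): C(12, 6) = 924. Paths through (1, 1): (paths (0, 0) → (1, 1)) × (paths (1, 1) → (6, 6)) = C(2, 1) · C(10, 5) = 2 · 252 = 504. Avoidance count = 924 − 504 = 420.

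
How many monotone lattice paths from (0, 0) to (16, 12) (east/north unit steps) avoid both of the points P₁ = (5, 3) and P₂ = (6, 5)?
Number of paths = 15298283

Inclusion–exclusion. Total paths: C(28, 16) = 30421755. Through P₁: C(8, 5)·C(20, 11) = 9405760. Through P₂: C(11, 6)·C(17, 10) = 8984976. Since P₁ is strictly southwest of P₂, a monotone path through both must visit P₁ then P₂; paths through both = C(8, 5)·C(3, 1)·C(17, 10) = 3267264. Avoid both = 30421755 − 9405760 − 8984976 + 3267264 = 15298283.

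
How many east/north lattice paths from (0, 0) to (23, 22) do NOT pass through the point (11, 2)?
Number of paths = 4099103522280

Total paths from (0, 0) to (23, 22): C(45, 23) = 4116715363800. Paths through (11, 2): (paths (0, 0) → (11, 2)) × (paths (11, 2) → (23, 22)) = C(13, 11) · C(32, 12) = 78 · 225792840 = 17611841520. Avoidance count = 4116715363800 − 17611841520 = 4099103522280.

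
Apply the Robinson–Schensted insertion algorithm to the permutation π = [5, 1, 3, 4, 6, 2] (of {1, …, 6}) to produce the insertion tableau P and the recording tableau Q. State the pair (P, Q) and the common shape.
P = [1, 2, 4, 6] / [3] / [5];  Q = [1, 3, 4, 5] / [2] / [6];  common shape = (4, 1, 1)

Row-insert the values π_1, π_2, … into P one at a time, bumping the leftmost entry strictly greater than the inserted value down to the next row. The recording tableau Q records, in position (i, j), the step at which that cell was added to P.
  Insert 5 (step 1): P = [5];  Q = [1]
  Insert 1 (step 2): P = [1] / [5];  Q = [1] / [2]
  Insert 3 (step 3): P = [1, 3] / [5];  Q = [1, 3] / [2]
  Insert 4 (step 4): P = [1, 3, 4] / [5];  Q = [1, 3, 4] / [2]
  Insert 6 (step 5): P = [1, 3, 4, 6] / [5];  Q = [1, 3, 4, 5] / [2]
  Insert 2 (step 6): P = [1, 2, 4, 6] / [3] / [5];  Q = [1, 3, 4, 5] / [2] / [6]
Final shape: (4, 1, 1).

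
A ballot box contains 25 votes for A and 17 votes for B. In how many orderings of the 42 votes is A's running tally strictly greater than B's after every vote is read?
Strict-lead orderings = 48507033744

Total orderings of the 42 votes with 25 for A: C(42, 25) = 254661927156. By the Bertrand ballot formula (Cycle Lemma / reflection principle), the number of orderings in which A is strictly ahead of B throughout is (p − q)/(p + q) · C(p + q, p) = (25 − 17)/(25 + 17) · 254661927156 = 48507033744.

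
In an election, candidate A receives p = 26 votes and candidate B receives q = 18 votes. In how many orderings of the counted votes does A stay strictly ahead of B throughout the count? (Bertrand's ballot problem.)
Strict-lead orderings = 187187399448

Total orderings of the 44 votes with 26 for A: C(44, 26) = 1029530696964. By the Bertrand ballot formula (Cycle Lemma / reflection principle), the number of orderings in which A is strictly ahead of B throughout is (p − q)/(p + q) · C(p + q, p) = (26 − 18)/(26 + 18) · 1029530696964 = 187187399448.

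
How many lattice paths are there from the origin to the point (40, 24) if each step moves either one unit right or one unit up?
Number of paths = 250649105469666120

A monotone lattice path from (0, 0) to (40, 24) consists of 40 east steps and 24 north steps in some order, so it is determined by which 40 of the 64 steps are east. The count is C(64, 40) = 250649105469666120.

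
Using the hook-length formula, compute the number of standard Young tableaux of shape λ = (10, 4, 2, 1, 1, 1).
# SYT of shape (10, 4, 2, 1, 1, 1) = 7407036

Hook-length formula: f^λ = n! / Π hook(c), product over all cells c of the Young diagram. For λ = (10, 4, 2, 1, 1, 1), n = 19 boxes. Hook lengths by row (left-to-right, top-to-bottom): [15, 11, 9, 8, 6, 5, 4, 3, 2, 1]; [8, 4, 2, 1]; [5, 1]; [3]; [2]; [1]. Product of hooks = 16422912000. So f^λ = 19! / 16422912000 = 121645100408832000 / 16422912000 = 7407036.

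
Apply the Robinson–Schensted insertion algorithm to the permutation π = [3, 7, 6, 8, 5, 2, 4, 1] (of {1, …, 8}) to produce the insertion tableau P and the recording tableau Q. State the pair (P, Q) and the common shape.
P = [1, 4, 8] / [2, 5] / [3] / [6] / [7];  Q = [1, 2, 4] / [3, 7] / [5] / [6] / [8];  common shape = (3, 2, 1, 1, 1)

Row-insert the values π_1, π_2, … into P one at a time, bumping the leftmost entry strictly greater than the inserted value down to the next row. The recording tableau Q records, in position (i, j), the step at which that cell was added to P.
  Insert 3 (step 1): P = [3];  Q = [1]
  Insert 7 (step 2): P = [3, 7];  Q = [1, 2]
  Insert 6 (step 3): P = [3, 6] / [7];  Q = [1, 2] / [3]
  Insert 8 (step 4): P = [3, 6, 8] / [7];  Q = [1, 2, 4] / [3]
  Insert 5 (step 5): P = [3, 5, 8] / [6] / [7];  Q = [1, 2, 4] / [3] / [5]
  Insert 2 (step 6): P = [2, 5, 8] / [3] / [6] / [7];  Q = [1, 2, 4] / [3] / [5] / [6]
  Insert 4 (step 7): P = [2, 4, 8] / [3, 5] / [6] / [7];  Q = [1, 2, 4] / [3, 7] / [5] / [6]
  Insert 1 (step 8): P = [1, 4, 8] / [2, 5] / [3] / [6] / [7];  Q = [1, 2, 4] / [3, 7] / [5] / [6] / [8]
Final shape: (3, 2, 1, 1, 1).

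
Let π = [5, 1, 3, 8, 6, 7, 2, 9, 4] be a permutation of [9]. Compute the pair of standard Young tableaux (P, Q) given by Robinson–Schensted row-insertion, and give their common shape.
P = [1, 2, 4, 7, 9] / [3, 6] / [5, 8];  Q = [1, 3, 4, 6, 8] / [2, 5] / [7, 9];  common shape = (5, 2, 2)

Row-insert the values π_1, π_2, … into P one at a time, bumping the leftmost entry strictly greater than the inserted value down to the next row. The recording tableau Q records, in position (i, j), the step at which that cell was added to P.
  Insert 5 (step 1): P = [5];  Q = [1]
  Insert 1 (step 2): P = [1] / [5];  Q = [1] / [2]
  Insert 3 (step 3): P = [1, 3] / [5];  Q = [1, 3] / [2]
  Insert 8 (step 4): P = [1, 3, 8] / [5];  Q = [1, 3, 4] / [2]
  Insert 6 (step 5): P = [1, 3, 6] / [5, 8];  Q = [1, 3, 4] / [2, 5]
  Insert 7 (step 6): P = [1, 3, 6, 7] / [5, 8];  Q = [1, 3, 4, 6] / [2, 5]
  Insert 2 (step 7): P = [1, 2, 6, 7] / [3, 8] / [5];  Q = [1, 3, 4, 6] / [2, 5] / [7]
  Insert 9 (step 8): P = [1, 2, 6, 7, 9] / [3, 8] / [5];  Q = [1, 3, 4, 6, 8] / [2, 5] / [7]
  Insert 4 (step 9): P = [1, 2, 4, 7, 9] / [3, 6] / [5, 8];  Q = [1, 3, 4, 6, 8] / [2, 5] / [7, 9]
Final shape: (5, 2, 2).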